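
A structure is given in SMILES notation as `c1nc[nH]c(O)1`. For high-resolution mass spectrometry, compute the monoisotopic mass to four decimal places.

84.0324

Atom tally by fragment:
  imidazole ring core → C:3 H:4 N:2
  (− 1 ring H displaced by substituents)
  + OH → O:1 H:1
Element totals:
  C: 3
  H: 4
  N: 2
  O: 1
Molecular formula: C3H4N2O.
  M = 3(12.0) + 4(1.007825) + 2(14.003074) + 15.994915
    = 36.000000 + 4.031300 + 28.006148 + 15.994915 = 84.032363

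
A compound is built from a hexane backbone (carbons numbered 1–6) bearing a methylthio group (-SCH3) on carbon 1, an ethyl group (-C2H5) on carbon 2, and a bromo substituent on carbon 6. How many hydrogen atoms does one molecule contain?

19

Atom tally by fragment:
  CH3SCH2 → C:2 H:5 S:1
  CH(C2H5) → C:3 H:6
  CH2 → C:1 H:2
  CH2 → C:1 H:2
  CH2 → C:1 H:2
  CH2Br → C:1 H:2 Br:1
Element totals:
  C: 9
  H: 19
  Br: 1
  S: 1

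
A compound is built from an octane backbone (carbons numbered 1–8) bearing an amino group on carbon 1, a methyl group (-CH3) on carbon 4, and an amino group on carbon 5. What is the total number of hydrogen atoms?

22

Atom tally by fragment:
  H2NCH2 → C:1 H:4 N:1
  CH2 → C:1 H:2
  CH2 → C:1 H:2
  CH(CH3) → C:2 H:4
  CH(NH2) → C:1 H:3 N:1
  CH2 → C:1 H:2
  CH2 → C:1 H:2
  CH3 → C:1 H:3
Element totals:
  C: 9
  H: 22
  N: 2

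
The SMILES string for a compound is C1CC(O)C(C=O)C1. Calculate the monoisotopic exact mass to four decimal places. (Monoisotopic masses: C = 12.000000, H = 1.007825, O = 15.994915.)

Atom tally by fragment:
  cyclopentane ring core → C:5 H:10
  (− 2 ring H displaced by substituents)
  + OH → O:1 H:1
  + CHO → C:1 H:1 O:1
Element totals:
  C: 6
  H: 10
  O: 2
Molecular formula: C6H10O2.
  M = 6(12.0) + 10(1.007825) + 2(15.994915)
    = 72.000000 + 10.078250 + 31.989830 = 114.068080

114.0681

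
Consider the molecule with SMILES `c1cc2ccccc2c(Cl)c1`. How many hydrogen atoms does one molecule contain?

Atom tally by fragment:
  naphthalene ring system core → C:10 H:8
  (− 1 ring H displaced by substituents)
  + Cl → Cl:1
Element totals:
  C: 10
  H: 7
  Cl: 1

7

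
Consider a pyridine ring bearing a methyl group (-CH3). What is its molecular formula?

C6H7N

Atom tally by fragment:
  pyridine ring core → C:5 H:5 N:1
  (− 1 ring H displaced by substituents)
  + CH3 → C:1 H:3
Element totals:
  C: 6
  H: 7
  N: 1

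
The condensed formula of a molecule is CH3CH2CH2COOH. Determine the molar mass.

88.11 g/mol

Element totals:
  C: 4
  H: 8
  O: 2
Molecular formula: C4H8O2.
  M = 4(12.011) + 8(1.008) + 2(15.999)
    = 48.044 + 8.064 + 31.998 = 88.106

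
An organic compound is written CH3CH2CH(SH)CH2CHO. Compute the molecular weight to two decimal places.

Atom tally by fragment:
  CH3 → C:1 H:3
  CH2 → C:1 H:2
  CH(SH) → C:1 H:2 S:1
  CH2CHO → C:2 H:3 O:1
Element totals:
  C: 5
  H: 10
  O: 1
  S: 1
Molecular formula: C5H10OS.
  M = 5(12.011) + 10(1.008) + 15.999 + 32.06
    = 60.055 + 10.080 + 15.999 + 32.060 = 118.194

118.19 g/mol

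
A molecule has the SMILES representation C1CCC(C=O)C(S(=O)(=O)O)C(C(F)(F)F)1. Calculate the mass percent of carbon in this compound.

Atom tally by fragment:
  cyclohexane ring core → C:6 H:12
  (− 3 ring H displaced by substituents)
  + CHO → C:1 H:1 O:1
  + SO3H → S:1 O:3 H:1
  + CF3 → C:1 F:3
Element totals:
  C: 8
  H: 11
  F: 3
  O: 4
  S: 1
Molecular formula: C8H11F3O4S.
Molar mass = 260.226 g/mol.
Mass from C: 8 × 12.011 = 96.088 g/mol.
%C = 96.088 / 260.226 × 100 = 36.92%.

36.92%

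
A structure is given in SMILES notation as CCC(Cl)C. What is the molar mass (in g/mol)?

Atom tally by fragment:
  CH3 → C:1 H:3
  CH2 → C:1 H:2
  CH(Cl) → C:1 H:1 Cl:1
  CH3 → C:1 H:3
Element totals:
  C: 4
  H: 9
  Cl: 1
Molecular formula: C4H9Cl.
  M = 4(12.011) + 9(1.008) + 35.45
    = 48.044 + 9.072 + 35.450 = 92.566

92.57 g/mol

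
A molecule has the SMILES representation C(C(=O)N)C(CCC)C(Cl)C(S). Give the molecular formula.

C8H16ClNOS

Atom tally by fragment:
  H2NOCCH2 → C:2 H:4 O:1 N:1
  CH(CH2CH2CH3) → C:4 H:8
  CH(Cl) → C:1 H:1 Cl:1
  CH2SH → C:1 H:3 S:1
Element totals:
  C: 8
  H: 16
  Cl: 1
  N: 1
  O: 1
  S: 1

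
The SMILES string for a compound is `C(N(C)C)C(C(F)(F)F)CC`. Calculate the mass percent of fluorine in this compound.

33.69%

Atom tally by fragment:
  (CH3)2NCH2 → C:3 H:8 N:1
  CH(CF3) → C:2 H:1 F:3
  CH2 → C:1 H:2
  CH3 → C:1 H:3
Element totals:
  C: 7
  H: 14
  F: 3
  N: 1
Molecular formula: C7H14F3N.
Molar mass = 169.190 g/mol.
Mass from F: 3 × 18.998 = 56.994 g/mol.
%F = 56.994 / 169.190 × 100 = 33.69%.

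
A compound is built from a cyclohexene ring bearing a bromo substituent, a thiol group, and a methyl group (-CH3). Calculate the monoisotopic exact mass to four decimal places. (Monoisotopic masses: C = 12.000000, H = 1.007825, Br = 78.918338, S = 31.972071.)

205.9765

Atom tally by fragment:
  cyclohexene ring core → C:6 H:10
  (− 3 ring H displaced by substituents)
  + Br → Br:1
  + SH → S:1 H:1
  + CH3 → C:1 H:3
Element totals:
  C: 7
  H: 11
  Br: 1
  S: 1
Molecular formula: C7H11BrS.
  M = 7(12.0) + 11(1.007825) + 78.918338 + 31.972071
    = 84.000000 + 11.086075 + 78.918338 + 31.972071 = 205.976484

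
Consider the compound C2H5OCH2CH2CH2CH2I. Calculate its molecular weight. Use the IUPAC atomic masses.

Element totals:
  C: 6
  H: 13
  I: 1
  O: 1
Molecular formula: C6H13IO.
  M = 6(12.011) + 13(1.008) + 126.904 + 15.999
    = 72.066 + 13.104 + 126.904 + 15.999 = 228.073

228.07 g/mol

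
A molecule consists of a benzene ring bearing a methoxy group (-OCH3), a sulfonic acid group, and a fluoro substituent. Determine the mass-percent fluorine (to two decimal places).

Atom tally by fragment:
  benzene ring core → C:6 H:6
  (− 3 ring H displaced by substituents)
  + OCH3 → C:1 H:3 O:1
  + SO3H → S:1 O:3 H:1
  + F → F:1
Element totals:
  C: 7
  H: 7
  F: 1
  O: 4
  S: 1
Molecular formula: C7H7FO4S.
Molar mass = 206.187 g/mol.
Mass from F: 1 × 18.998 = 18.998 g/mol.
%F = 18.998 / 206.187 × 100 = 9.21%.

9.21%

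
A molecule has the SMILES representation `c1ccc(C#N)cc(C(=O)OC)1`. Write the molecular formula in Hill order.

C9H7NO2

Atom tally by fragment:
  benzene ring core → C:6 H:6
  (− 2 ring H displaced by substituents)
  + CN → C:1 N:1
  + COOCH3 → C:2 H:3 O:2
Element totals:
  C: 9
  H: 7
  N: 1
  O: 2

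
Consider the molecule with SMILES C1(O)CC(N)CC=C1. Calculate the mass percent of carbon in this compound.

Atom tally by fragment:
  cyclohexene ring core → C:6 H:10
  (− 2 ring H displaced by substituents)
  + OH → O:1 H:1
  + NH2 → N:1 H:2
Element totals:
  C: 6
  H: 11
  N: 1
  O: 1
Molecular formula: C6H11NO.
Molar mass = 113.160 g/mol.
Mass from C: 6 × 12.011 = 72.066 g/mol.
%C = 72.066 / 113.160 × 100 = 63.69%.

63.69%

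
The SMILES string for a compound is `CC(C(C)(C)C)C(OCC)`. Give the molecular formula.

C9H20O

Atom tally by fragment:
  CH3 → C:1 H:3
  CH(C(CH3)3) → C:5 H:10
  CH2OC2H5 → C:3 H:7 O:1
Element totals:
  C: 9
  H: 20
  O: 1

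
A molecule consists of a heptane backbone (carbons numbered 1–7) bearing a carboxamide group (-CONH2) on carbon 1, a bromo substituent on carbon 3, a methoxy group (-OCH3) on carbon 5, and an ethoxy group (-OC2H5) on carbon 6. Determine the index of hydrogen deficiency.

1

Atom tally by fragment:
  H2NOCCH2 → C:2 H:4 O:1 N:1
  CH2 → C:1 H:2
  CH(Br) → C:1 H:1 Br:1
  CH2 → C:1 H:2
  CH(OCH3) → C:2 H:4 O:1
  CH(OC2H5) → C:3 H:6 O:1
  CH3 → C:1 H:3
Element totals:
  C: 11
  H: 22
  Br: 1
  N: 1
  O: 3
Molecular formula: C11H22BrNO3.
DoU = (2C + 2 + N − H − X) / 2 = (2·11 + 2 + 1 − 22 − 1) / 2 = 1.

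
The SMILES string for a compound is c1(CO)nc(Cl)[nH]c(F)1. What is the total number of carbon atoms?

4

Atom tally by fragment:
  imidazole ring core → C:3 H:4 N:2
  (− 3 ring H displaced by substituents)
  + CH2OH → C:1 H:3 O:1
  + Cl → Cl:1
  + F → F:1
Element totals:
  C: 4
  H: 4
  Cl: 1
  F: 1
  N: 2
  O: 1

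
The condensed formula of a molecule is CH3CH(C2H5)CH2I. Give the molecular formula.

Atom tally by fragment:
  CH3 → C:1 H:3
  CH(C2H5) → C:3 H:6
  CH2I → C:1 H:2 I:1
Element totals:
  C: 5
  H: 11
  I: 1

C5H11I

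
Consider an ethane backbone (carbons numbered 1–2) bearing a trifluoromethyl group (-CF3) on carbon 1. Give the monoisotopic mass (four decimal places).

98.0343

Atom tally by fragment:
  F3CCH2 → C:2 H:2 F:3
  CH3 → C:1 H:3
Element totals:
  C: 3
  H: 5
  F: 3
Molecular formula: C3H5F3.
  M = 3(12.0) + 5(1.007825) + 3(18.998403)
    = 36.000000 + 5.039125 + 56.995209 = 98.034334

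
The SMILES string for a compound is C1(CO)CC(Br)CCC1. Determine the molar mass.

Atom tally by fragment:
  cyclohexane ring core → C:6 H:12
  (− 2 ring H displaced by substituents)
  + CH2OH → C:1 H:3 O:1
  + Br → Br:1
Element totals:
  C: 7
  H: 13
  Br: 1
  O: 1
Molecular formula: C7H13BrO.
  M = 7(12.011) + 13(1.008) + 79.904 + 15.999
    = 84.077 + 13.104 + 79.904 + 15.999 = 193.084

193.08 g/mol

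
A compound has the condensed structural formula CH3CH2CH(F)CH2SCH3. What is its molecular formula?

C5H11FS

Atom tally by fragment:
  CH3 → C:1 H:3
  CH2 → C:1 H:2
  CH(F) → C:1 H:1 F:1
  CH2SCH3 → C:2 H:5 S:1
Element totals:
  C: 5
  H: 11
  F: 1
  S: 1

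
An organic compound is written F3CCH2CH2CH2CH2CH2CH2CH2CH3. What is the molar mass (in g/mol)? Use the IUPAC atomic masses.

182.23 g/mol

Atom tally by fragment:
  F3CCH2 → C:2 H:2 F:3
  CH2 → C:1 H:2
  CH2 → C:1 H:2
  CH2 → C:1 H:2
  CH2 → C:1 H:2
  CH2 → C:1 H:2
  CH2 → C:1 H:2
  CH3 → C:1 H:3
Element totals:
  C: 9
  H: 17
  F: 3
Molecular formula: C9H17F3.
  M = 9(12.011) + 17(1.008) + 3(18.998)
    = 108.099 + 17.136 + 56.994 = 182.229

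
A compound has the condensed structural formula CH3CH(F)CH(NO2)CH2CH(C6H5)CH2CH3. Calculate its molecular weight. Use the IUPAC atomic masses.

Atom tally by fragment:
  CH3 → C:1 H:3
  CH(F) → C:1 H:1 F:1
  CH(NO2) → C:1 H:1 N:1 O:2
  CH2 → C:1 H:2
  CH(C6H5) → C:7 H:6
  CH2 → C:1 H:2
  CH3 → C:1 H:3
Element totals:
  C: 13
  H: 18
  F: 1
  N: 1
  O: 2
Molecular formula: C13H18FNO2.
  M = 13(12.011) + 18(1.008) + 18.998 + 14.007 + 2(15.999)
    = 156.143 + 18.144 + 18.998 + 14.007 + 31.998 = 239.290

239.29 g/mol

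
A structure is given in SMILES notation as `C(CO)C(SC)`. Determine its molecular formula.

Atom tally by fragment:
  HOCH2CH2 → C:2 H:5 O:1
  CH2SCH3 → C:2 H:5 S:1
Element totals:
  C: 4
  H: 10
  O: 1
  S: 1

C4H10OS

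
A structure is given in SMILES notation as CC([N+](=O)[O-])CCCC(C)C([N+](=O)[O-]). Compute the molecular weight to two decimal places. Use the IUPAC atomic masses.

204.23 g/mol

Atom tally by fragment:
  CH3 → C:1 H:3
  CH(NO2) → C:1 H:1 N:1 O:2
  CH2 → C:1 H:2
  CH2 → C:1 H:2
  CH2 → C:1 H:2
  CH(CH3) → C:2 H:4
  CH2NO2 → C:1 H:2 N:1 O:2
Element totals:
  C: 8
  H: 16
  N: 2
  O: 4
Molecular formula: C8H16N2O4.
  M = 8(12.011) + 16(1.008) + 2(14.007) + 4(15.999)
    = 96.088 + 16.128 + 28.014 + 63.996 = 204.226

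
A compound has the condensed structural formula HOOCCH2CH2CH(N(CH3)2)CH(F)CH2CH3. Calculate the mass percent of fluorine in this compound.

9.93%

Element totals:
  C: 9
  H: 18
  F: 1
  N: 1
  O: 2
Molecular formula: C9H18FNO2.
Molar mass = 191.246 g/mol.
Mass from F: 1 × 18.998 = 18.998 g/mol.
%F = 18.998 / 191.246 × 100 = 9.93%.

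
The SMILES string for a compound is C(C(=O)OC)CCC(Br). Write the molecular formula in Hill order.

C6H11BrO2

Atom tally by fragment:
  CH3OOCCH2 → C:3 H:5 O:2
  CH2 → C:1 H:2
  CH2 → C:1 H:2
  CH2Br → C:1 H:2 Br:1
Element totals:
  C: 6
  H: 11
  Br: 1
  O: 2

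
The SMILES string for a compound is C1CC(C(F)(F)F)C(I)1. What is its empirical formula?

C5H6F3I

Atom tally by fragment:
  cyclobutane ring core → C:4 H:8
  (− 2 ring H displaced by substituents)
  + CF3 → C:1 F:3
  + I → I:1
Element totals:
  C: 5
  H: 6
  F: 3
  I: 1
Molecular formula: C5H6F3I.
gcd of subscripts (5, 3, 6, 1) = 1, so the empirical formula equals the molecular formula.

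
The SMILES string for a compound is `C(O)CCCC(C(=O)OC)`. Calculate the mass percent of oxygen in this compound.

32.83%

Atom tally by fragment:
  HOCH2 → C:1 H:3 O:1
  CH2 → C:1 H:2
  CH2 → C:1 H:2
  CH2 → C:1 H:2
  CH2COOCH3 → C:3 H:5 O:2
Element totals:
  C: 7
  H: 14
  O: 3
Molecular formula: C7H14O3.
Molar mass = 146.186 g/mol.
Mass from O: 3 × 15.999 = 47.997 g/mol.
%O = 47.997 / 146.186 × 100 = 32.83%.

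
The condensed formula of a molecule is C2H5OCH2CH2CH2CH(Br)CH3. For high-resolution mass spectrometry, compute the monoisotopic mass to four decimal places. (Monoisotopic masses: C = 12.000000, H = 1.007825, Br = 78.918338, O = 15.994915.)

194.0306

Atom tally by fragment:
  C2H5OCH2 → C:3 H:7 O:1
  CH2 → C:1 H:2
  CH2 → C:1 H:2
  CH(Br) → C:1 H:1 Br:1
  CH3 → C:1 H:3
Element totals:
  C: 7
  H: 15
  Br: 1
  O: 1
Molecular formula: C7H15BrO.
  M = 7(12.0) + 15(1.007825) + 78.918338 + 15.994915
    = 84.000000 + 15.117375 + 78.918338 + 15.994915 = 194.030628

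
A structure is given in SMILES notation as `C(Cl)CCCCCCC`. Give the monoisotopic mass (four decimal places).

148.1019

Atom tally by fragment:
  ClCH2 → C:1 H:2 Cl:1
  CH2 → C:1 H:2
  CH2 → C:1 H:2
  CH2 → C:1 H:2
  CH2 → C:1 H:2
  CH2 → C:1 H:2
  CH2 → C:1 H:2
  CH3 → C:1 H:3
Element totals:
  C: 8
  H: 17
  Cl: 1
Molecular formula: C8H17Cl.
  M = 8(12.0) + 17(1.007825) + 34.968853
    = 96.000000 + 17.133025 + 34.968853 = 148.101878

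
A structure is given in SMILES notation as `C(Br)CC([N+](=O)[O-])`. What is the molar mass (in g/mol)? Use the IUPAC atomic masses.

Atom tally by fragment:
  BrCH2 → C:1 H:2 Br:1
  CH2 → C:1 H:2
  CH2NO2 → C:1 H:2 N:1 O:2
Element totals:
  C: 3
  H: 6
  Br: 1
  N: 1
  O: 2
Molecular formula: C3H6BrNO2.
  M = 3(12.011) + 6(1.008) + 79.904 + 14.007 + 2(15.999)
    = 36.033 + 6.048 + 79.904 + 14.007 + 31.998 = 167.990

167.99 g/mol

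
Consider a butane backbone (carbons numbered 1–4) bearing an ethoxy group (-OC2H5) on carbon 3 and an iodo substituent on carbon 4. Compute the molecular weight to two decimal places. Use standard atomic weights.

228.07 g/mol

Atom tally by fragment:
  CH3 → C:1 H:3
  CH2 → C:1 H:2
  CH(OC2H5) → C:3 H:6 O:1
  CH2I → C:1 H:2 I:1
Element totals:
  C: 6
  H: 13
  I: 1
  O: 1
Molecular formula: C6H13IO.
  M = 6(12.011) + 13(1.008) + 126.904 + 15.999
    = 72.066 + 13.104 + 126.904 + 15.999 = 228.073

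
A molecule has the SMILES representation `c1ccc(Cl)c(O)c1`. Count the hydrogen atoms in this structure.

5

Atom tally by fragment:
  benzene ring core → C:6 H:6
  (− 2 ring H displaced by substituents)
  + Cl → Cl:1
  + OH → O:1 H:1
Element totals:
  C: 6
  H: 5
  Cl: 1
  O: 1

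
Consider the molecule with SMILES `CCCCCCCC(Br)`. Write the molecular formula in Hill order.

C8H17Br

Atom tally by fragment:
  CH3 → C:1 H:3
  CH2 → C:1 H:2
  CH2 → C:1 H:2
  CH2 → C:1 H:2
  CH2 → C:1 H:2
  CH2 → C:1 H:2
  CH2 → C:1 H:2
  CH2Br → C:1 H:2 Br:1
Element totals:
  C: 8
  H: 17
  Br: 1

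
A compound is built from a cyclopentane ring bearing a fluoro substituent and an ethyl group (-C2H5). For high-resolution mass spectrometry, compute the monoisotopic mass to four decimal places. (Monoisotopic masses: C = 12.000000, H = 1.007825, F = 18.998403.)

116.1001

Atom tally by fragment:
  cyclopentane ring core → C:5 H:10
  (− 2 ring H displaced by substituents)
  + F → F:1
  + C2H5 → C:2 H:5
Element totals:
  C: 7
  H: 13
  F: 1
Molecular formula: C7H13F.
  M = 7(12.0) + 13(1.007825) + 18.998403
    = 84.000000 + 13.101725 + 18.998403 = 116.100128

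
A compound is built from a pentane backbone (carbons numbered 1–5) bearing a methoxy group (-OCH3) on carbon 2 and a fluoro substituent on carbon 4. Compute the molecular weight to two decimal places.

120.17 g/mol

Atom tally by fragment:
  CH3 → C:1 H:3
  CH(OCH3) → C:2 H:4 O:1
  CH2 → C:1 H:2
  CH(F) → C:1 H:1 F:1
  CH3 → C:1 H:3
Element totals:
  C: 6
  H: 13
  F: 1
  O: 1
Molecular formula: C6H13FO.
  M = 6(12.011) + 13(1.008) + 18.998 + 15.999
    = 72.066 + 13.104 + 18.998 + 15.999 = 120.167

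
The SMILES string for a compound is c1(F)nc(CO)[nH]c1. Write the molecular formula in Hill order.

Atom tally by fragment:
  imidazole ring core → C:3 H:4 N:2
  (− 2 ring H displaced by substituents)
  + F → F:1
  + CH2OH → C:1 H:3 O:1
Element totals:
  C: 4
  H: 5
  F: 1
  N: 2
  O: 1

C4H5FN2O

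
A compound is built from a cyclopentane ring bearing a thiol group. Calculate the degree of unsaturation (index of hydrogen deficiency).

Atom tally by fragment:
  cyclopentane ring core → C:5 H:10
  (− 1 ring H displaced by substituents)
  + SH → S:1 H:1
Element totals:
  C: 5
  H: 10
  S: 1
Molecular formula: C5H10S.
DoU = (2C + 2 + N − H − X) / 2 = (2·5 + 2 + 0 − 10 − 0) / 2 = 1.

1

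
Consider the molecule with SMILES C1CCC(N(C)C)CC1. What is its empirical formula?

C8H17N

Atom tally by fragment:
  cyclohexane ring core → C:6 H:12
  (− 1 ring H displaced by substituents)
  + N(CH3)2 → N:1 C:2 H:6
Element totals:
  C: 8
  H: 17
  N: 1
Molecular formula: C8H17N.
gcd of subscripts (8, 17, 1) = 1, so the empirical formula equals the molecular formula.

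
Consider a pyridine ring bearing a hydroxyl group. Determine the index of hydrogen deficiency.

4

Atom tally by fragment:
  pyridine ring core → C:5 H:5 N:1
  (− 1 ring H displaced by substituents)
  + OH → O:1 H:1
Element totals:
  C: 5
  H: 5
  N: 1
  O: 1
Molecular formula: C5H5NO.
DoU = (2C + 2 + N − H − X) / 2 = (2·5 + 2 + 1 − 5 − 0) / 2 = 4.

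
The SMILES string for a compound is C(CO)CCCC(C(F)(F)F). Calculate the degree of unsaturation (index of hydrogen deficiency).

Atom tally by fragment:
  HOCH2CH2 → C:2 H:5 O:1
  CH2 → C:1 H:2
  CH2 → C:1 H:2
  CH2 → C:1 H:2
  CH2CF3 → C:2 H:2 F:3
Element totals:
  C: 7
  H: 13
  F: 3
  O: 1
Molecular formula: C7H13F3O.
DoU = (2C + 2 + N − H − X) / 2 = (2·7 + 2 + 0 − 13 − 3) / 2 = 0.

0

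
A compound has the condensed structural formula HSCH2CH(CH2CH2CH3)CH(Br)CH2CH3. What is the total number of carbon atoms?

Atom tally by fragment:
  HSCH2 → C:1 H:3 S:1
  CH(CH2CH2CH3) → C:4 H:8
  CH(Br) → C:1 H:1 Br:1
  CH2 → C:1 H:2
  CH3 → C:1 H:3
Element totals:
  C: 8
  H: 17
  Br: 1
  S: 1

8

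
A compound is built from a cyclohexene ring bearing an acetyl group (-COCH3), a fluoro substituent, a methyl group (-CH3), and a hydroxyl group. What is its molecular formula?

C9H13FO2

Atom tally by fragment:
  cyclohexene ring core → C:6 H:10
  (− 4 ring H displaced by substituents)
  + COCH3 → C:2 H:3 O:1
  + F → F:1
  + CH3 → C:1 H:3
  + OH → O:1 H:1
Element totals:
  C: 9
  H: 13
  F: 1
  O: 2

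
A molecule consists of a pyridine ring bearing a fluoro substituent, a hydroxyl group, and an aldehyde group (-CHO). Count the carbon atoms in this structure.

6

Atom tally by fragment:
  pyridine ring core → C:5 H:5 N:1
  (− 3 ring H displaced by substituents)
  + F → F:1
  + OH → O:1 H:1
  + CHO → C:1 H:1 O:1
Element totals:
  C: 6
  H: 4
  F: 1
  N: 1
  O: 2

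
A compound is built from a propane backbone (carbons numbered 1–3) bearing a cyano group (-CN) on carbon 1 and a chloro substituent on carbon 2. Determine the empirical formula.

Atom tally by fragment:
  NCCH2 → C:2 H:2 N:1
  CH(Cl) → C:1 H:1 Cl:1
  CH3 → C:1 H:3
Element totals:
  C: 4
  H: 6
  Cl: 1
  N: 1
Molecular formula: C4H6ClN.
gcd of subscripts (4, 1, 6, 1) = 1, so the empirical formula equals the molecular formula.

C4H6ClN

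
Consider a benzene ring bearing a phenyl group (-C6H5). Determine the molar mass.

Atom tally by fragment:
  benzene ring core → C:6 H:6
  (− 1 ring H displaced by substituents)
  + C6H5 → C:6 H:5
Element totals:
  C: 12
  H: 10
Molecular formula: C12H10.
  M = 12(12.011) + 10(1.008)
    = 144.132 + 10.080 = 154.212

154.21 g/mol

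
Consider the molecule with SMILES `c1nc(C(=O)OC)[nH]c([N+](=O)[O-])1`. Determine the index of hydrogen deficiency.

Atom tally by fragment:
  imidazole ring core → C:3 H:4 N:2
  (− 2 ring H displaced by substituents)
  + COOCH3 → C:2 H:3 O:2
  + NO2 → N:1 O:2
Element totals:
  C: 5
  H: 5
  N: 3
  O: 4
Molecular formula: C5H5N3O4.
DoU = (2C + 2 + N − H − X) / 2 = (2·5 + 2 + 3 − 5 − 0) / 2 = 5.

5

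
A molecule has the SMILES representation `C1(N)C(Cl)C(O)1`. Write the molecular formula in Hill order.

C3H6ClNO

Atom tally by fragment:
  cyclopropane ring core → C:3 H:6
  (− 3 ring H displaced by substituents)
  + NH2 → N:1 H:2
  + Cl → Cl:1
  + OH → O:1 H:1
Element totals:
  C: 3
  H: 6
  Cl: 1
  N: 1
  O: 1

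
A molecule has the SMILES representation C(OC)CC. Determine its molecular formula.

C4H10O

Atom tally by fragment:
  CH3OCH2 → C:2 H:5 O:1
  CH2 → C:1 H:2
  CH3 → C:1 H:3
Element totals:
  C: 4
  H: 10
  O: 1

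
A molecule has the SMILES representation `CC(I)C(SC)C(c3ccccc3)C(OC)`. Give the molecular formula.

C13H19IOS

Atom tally by fragment:
  CH3 → C:1 H:3
  CH(I) → C:1 H:1 I:1
  CH(SCH3) → C:2 H:4 S:1
  CH(C6H5) → C:7 H:6
  CH2OCH3 → C:2 H:5 O:1
Element totals:
  C: 13
  H: 19
  I: 1
  O: 1
  S: 1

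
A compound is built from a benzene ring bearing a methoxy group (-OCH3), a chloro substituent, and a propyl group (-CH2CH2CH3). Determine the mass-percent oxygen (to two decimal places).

Atom tally by fragment:
  benzene ring core → C:6 H:6
  (− 3 ring H displaced by substituents)
  + OCH3 → C:1 H:3 O:1
  + Cl → Cl:1
  + CH2CH2CH3 → C:3 H:7
Element totals:
  C: 10
  H: 13
  Cl: 1
  O: 1
Molecular formula: C10H13ClO.
Molar mass = 184.663 g/mol.
Mass from O: 1 × 15.999 = 15.999 g/mol.
%O = 15.999 / 184.663 × 100 = 8.66%.

8.66%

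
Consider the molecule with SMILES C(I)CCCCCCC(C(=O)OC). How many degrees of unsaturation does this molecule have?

Atom tally by fragment:
  ICH2 → C:1 H:2 I:1
  CH2 → C:1 H:2
  CH2 → C:1 H:2
  CH2 → C:1 H:2
  CH2 → C:1 H:2
  CH2 → C:1 H:2
  CH2 → C:1 H:2
  CH2COOCH3 → C:3 H:5 O:2
Element totals:
  C: 10
  H: 19
  I: 1
  O: 2
Molecular formula: C10H19IO2.
DoU = (2C + 2 + N − H − X) / 2 = (2·10 + 2 + 0 − 19 − 1) / 2 = 1.

1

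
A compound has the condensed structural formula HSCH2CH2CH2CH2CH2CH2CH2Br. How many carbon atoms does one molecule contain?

Atom tally by fragment:
  HSCH2 → C:1 H:3 S:1
  CH2 → C:1 H:2
  CH2 → C:1 H:2
  CH2 → C:1 H:2
  CH2 → C:1 H:2
  CH2 → C:1 H:2
  CH2Br → C:1 H:2 Br:1
Element totals:
  C: 7
  H: 15
  Br: 1
  S: 1

7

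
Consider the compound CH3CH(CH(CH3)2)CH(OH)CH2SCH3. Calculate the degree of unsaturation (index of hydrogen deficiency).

0

Atom tally by fragment:
  CH3 → C:1 H:3
  CH(CH(CH3)2) → C:4 H:8
  CH(OH) → C:1 H:2 O:1
  CH2SCH3 → C:2 H:5 S:1
Element totals:
  C: 8
  H: 18
  O: 1
  S: 1
Molecular formula: C8H18OS.
DoU = (2C + 2 + N − H − X) / 2 = (2·8 + 2 + 0 − 18 − 0) / 2 = 0.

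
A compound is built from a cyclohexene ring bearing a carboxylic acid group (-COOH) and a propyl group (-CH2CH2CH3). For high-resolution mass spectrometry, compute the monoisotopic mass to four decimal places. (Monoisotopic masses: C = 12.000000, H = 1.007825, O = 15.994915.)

Atom tally by fragment:
  cyclohexene ring core → C:6 H:10
  (− 2 ring H displaced by substituents)
  + COOH → C:1 H:1 O:2
  + CH2CH2CH3 → C:3 H:7
Element totals:
  C: 10
  H: 16
  O: 2
Molecular formula: C10H16O2.
  M = 10(12.0) + 16(1.007825) + 2(15.994915)
    = 120.000000 + 16.125200 + 31.989830 = 168.115030

168.1150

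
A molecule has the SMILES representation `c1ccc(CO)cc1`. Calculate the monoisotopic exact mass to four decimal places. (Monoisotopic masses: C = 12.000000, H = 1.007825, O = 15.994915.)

108.0575

Atom tally by fragment:
  benzene ring core → C:6 H:6
  (− 1 ring H displaced by substituents)
  + CH2OH → C:1 H:3 O:1
Element totals:
  C: 7
  H: 8
  O: 1
Molecular formula: C7H8O.
  M = 7(12.0) + 8(1.007825) + 15.994915
    = 84.000000 + 8.062600 + 15.994915 = 108.057515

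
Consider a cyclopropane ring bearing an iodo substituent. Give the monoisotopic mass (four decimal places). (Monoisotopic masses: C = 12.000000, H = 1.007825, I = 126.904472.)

167.9436

Atom tally by fragment:
  cyclopropane ring core → C:3 H:6
  (− 1 ring H displaced by substituents)
  + I → I:1
Element totals:
  C: 3
  H: 5
  I: 1
Molecular formula: C3H5I.
  M = 3(12.0) + 5(1.007825) + 126.904472
    = 36.000000 + 5.039125 + 126.904472 = 167.943597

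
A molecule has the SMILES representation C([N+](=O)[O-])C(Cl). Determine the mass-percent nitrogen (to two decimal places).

Atom tally by fragment:
  O2NCH2 → C:1 H:2 N:1 O:2
  CH2Cl → C:1 H:2 Cl:1
Element totals:
  C: 2
  H: 4
  Cl: 1
  N: 1
  O: 2
Molecular formula: C2H4ClNO2.
Molar mass = 109.509 g/mol.
Mass from N: 1 × 14.007 = 14.007 g/mol.
%N = 14.007 / 109.509 × 100 = 12.79%.

12.79%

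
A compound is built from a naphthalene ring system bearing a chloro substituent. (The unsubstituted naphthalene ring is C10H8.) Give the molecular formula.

C10H7Cl

Atom tally by fragment:
  naphthalene ring system core → C:10 H:8
  (− 1 ring H displaced by substituents)
  + Cl → Cl:1
Element totals:
  C: 10
  H: 7
  Cl: 1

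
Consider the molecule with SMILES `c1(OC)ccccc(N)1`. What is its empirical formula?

Atom tally by fragment:
  benzene ring core → C:6 H:6
  (− 2 ring H displaced by substituents)
  + OCH3 → C:1 H:3 O:1
  + NH2 → N:1 H:2
Element totals:
  C: 7
  H: 9
  N: 1
  O: 1
Molecular formula: C7H9NO.
gcd of subscripts (7, 9, 1, 1) = 1, so the empirical formula equals the molecular formula.

C7H9NO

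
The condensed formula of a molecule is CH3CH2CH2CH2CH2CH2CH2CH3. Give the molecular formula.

Element totals:
  C: 8
  H: 18

C8H18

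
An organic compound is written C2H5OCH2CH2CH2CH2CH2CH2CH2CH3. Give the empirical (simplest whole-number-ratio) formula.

C10H22O

Element totals:
  C: 10
  H: 22
  O: 1
Molecular formula: C10H22O.
gcd of subscripts (10, 22, 1) = 1, so the empirical formula equals the molecular formula.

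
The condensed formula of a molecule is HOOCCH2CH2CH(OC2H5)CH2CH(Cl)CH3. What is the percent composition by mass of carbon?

51.80%

Element totals:
  C: 9
  H: 17
  Cl: 1
  O: 3
Molecular formula: C9H17ClO3.
Molar mass = 208.682 g/mol.
Mass from C: 9 × 12.011 = 108.099 g/mol.
%C = 108.099 / 208.682 × 100 = 51.80%.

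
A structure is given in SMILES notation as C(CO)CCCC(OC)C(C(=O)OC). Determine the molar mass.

204.27 g/mol

Atom tally by fragment:
  HOCH2CH2 → C:2 H:5 O:1
  CH2 → C:1 H:2
  CH2 → C:1 H:2
  CH2 → C:1 H:2
  CH(OCH3) → C:2 H:4 O:1
  CH2COOCH3 → C:3 H:5 O:2
Element totals:
  C: 10
  H: 20
  O: 4
Molecular formula: C10H20O4.
  M = 10(12.011) + 20(1.008) + 4(15.999)
    = 120.110 + 20.160 + 63.996 = 204.266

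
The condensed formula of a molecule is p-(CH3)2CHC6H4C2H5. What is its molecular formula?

Element totals:
  C: 11
  H: 16

C11H16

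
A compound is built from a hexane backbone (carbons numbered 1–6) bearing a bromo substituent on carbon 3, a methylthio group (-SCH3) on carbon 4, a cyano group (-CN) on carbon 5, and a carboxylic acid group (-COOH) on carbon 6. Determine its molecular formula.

Atom tally by fragment:
  CH3 → C:1 H:3
  CH2 → C:1 H:2
  CH(Br) → C:1 H:1 Br:1
  CH(SCH3) → C:2 H:4 S:1
  CH(CN) → C:2 H:1 N:1
  CH2COOH → C:2 H:3 O:2
Element totals:
  C: 9
  H: 14
  Br: 1
  N: 1
  O: 2
  S: 1

C9H14BrNO2S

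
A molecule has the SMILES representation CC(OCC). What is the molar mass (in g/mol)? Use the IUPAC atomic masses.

74.12 g/mol

Atom tally by fragment:
  CH3 → C:1 H:3
  CH2OC2H5 → C:3 H:7 O:1
Element totals:
  C: 4
  H: 10
  O: 1
Molecular formula: C4H10O.
  M = 4(12.011) + 10(1.008) + 15.999
    = 48.044 + 10.080 + 15.999 = 74.123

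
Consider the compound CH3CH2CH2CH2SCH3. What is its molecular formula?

Atom tally by fragment:
  CH3 → C:1 H:3
  CH2 → C:1 H:2
  CH2 → C:1 H:2
  CH2SCH3 → C:2 H:5 S:1
Element totals:
  C: 5
  H: 12
  S: 1

C5H12S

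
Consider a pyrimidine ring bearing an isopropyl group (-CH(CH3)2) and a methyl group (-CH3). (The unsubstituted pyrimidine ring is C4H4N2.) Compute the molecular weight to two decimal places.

136.20 g/mol

Atom tally by fragment:
  pyrimidine ring core → C:4 H:4 N:2
  (− 2 ring H displaced by substituents)
  + CH(CH3)2 → C:3 H:7
  + CH3 → C:1 H:3
Element totals:
  C: 8
  H: 12
  N: 2
Molecular formula: C8H12N2.
  M = 8(12.011) + 12(1.008) + 2(14.007)
    = 96.088 + 12.096 + 28.014 = 136.198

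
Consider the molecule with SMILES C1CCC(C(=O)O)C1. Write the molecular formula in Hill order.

C6H10O2

Atom tally by fragment:
  cyclopentane ring core → C:5 H:10
  (− 1 ring H displaced by substituents)
  + COOH → C:1 H:1 O:2
Element totals:
  C: 6
  H: 10
  O: 2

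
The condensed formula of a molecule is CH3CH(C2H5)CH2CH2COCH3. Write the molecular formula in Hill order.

Atom tally by fragment:
  CH3 → C:1 H:3
  CH(C2H5) → C:3 H:6
  CH2 → C:1 H:2
  CH2COCH3 → C:3 H:5 O:1
Element totals:
  C: 8
  H: 16
  O: 1

C8H16O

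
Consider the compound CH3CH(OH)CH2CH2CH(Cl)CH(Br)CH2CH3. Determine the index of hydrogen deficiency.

Element totals:
  C: 8
  H: 16
  Br: 1
  Cl: 1
  O: 1
Molecular formula: C8H16BrClO.
DoU = (2C + 2 + N − H − X) / 2 = (2·8 + 2 + 0 − 16 − 2) / 2 = 0.

0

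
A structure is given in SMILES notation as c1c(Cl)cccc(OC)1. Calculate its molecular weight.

142.58 g/mol

Atom tally by fragment:
  benzene ring core → C:6 H:6
  (− 2 ring H displaced by substituents)
  + Cl → Cl:1
  + OCH3 → C:1 H:3 O:1
Element totals:
  C: 7
  H: 7
  Cl: 1
  O: 1
Molecular formula: C7H7ClO.
  M = 7(12.011) + 7(1.008) + 35.45 + 15.999
    = 84.077 + 7.056 + 35.450 + 15.999 = 142.582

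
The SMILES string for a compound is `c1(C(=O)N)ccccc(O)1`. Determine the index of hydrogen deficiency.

5

Atom tally by fragment:
  benzene ring core → C:6 H:6
  (− 2 ring H displaced by substituents)
  + CONH2 → C:1 H:2 O:1 N:1
  + OH → O:1 H:1
Element totals:
  C: 7
  H: 7
  N: 1
  O: 2
Molecular formula: C7H7NO2.
DoU = (2C + 2 + N − H − X) / 2 = (2·7 + 2 + 1 − 7 − 0) / 2 = 5.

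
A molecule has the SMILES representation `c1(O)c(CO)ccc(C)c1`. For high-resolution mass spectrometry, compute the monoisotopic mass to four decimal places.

138.0681

Atom tally by fragment:
  benzene ring core → C:6 H:6
  (− 3 ring H displaced by substituents)
  + OH → O:1 H:1
  + CH2OH → C:1 H:3 O:1
  + CH3 → C:1 H:3
Element totals:
  C: 8
  H: 10
  O: 2
Molecular formula: C8H10O2.
  M = 8(12.0) + 10(1.007825) + 2(15.994915)
    = 96.000000 + 10.078250 + 31.989830 = 138.068080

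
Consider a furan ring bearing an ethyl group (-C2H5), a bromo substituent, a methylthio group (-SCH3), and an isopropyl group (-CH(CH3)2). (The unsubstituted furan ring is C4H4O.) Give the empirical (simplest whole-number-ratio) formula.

Atom tally by fragment:
  furan ring core → C:4 H:4 O:1
  (− 4 ring H displaced by substituents)
  + C2H5 → C:2 H:5
  + Br → Br:1
  + SCH3 → C:1 H:3 S:1
  + CH(CH3)2 → C:3 H:7
Element totals:
  C: 10
  H: 15
  Br: 1
  O: 1
  S: 1
Molecular formula: C10H15BrOS.
gcd of subscripts (1, 10, 15, 1, 1) = 1, so the empirical formula equals the molecular formula.

C10H15BrOS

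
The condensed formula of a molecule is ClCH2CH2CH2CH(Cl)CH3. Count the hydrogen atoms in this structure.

Element totals:
  C: 5
  H: 10
  Cl: 2

10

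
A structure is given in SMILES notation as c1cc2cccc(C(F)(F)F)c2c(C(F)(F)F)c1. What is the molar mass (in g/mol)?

Atom tally by fragment:
  naphthalene ring system core → C:10 H:8
  (− 2 ring H displaced by substituents)
  + CF3 → C:1 F:3
  + CF3 → C:1 F:3
Element totals:
  C: 12
  H: 6
  F: 6
Molecular formula: C12H6F6.
  M = 12(12.011) + 6(1.008) + 6(18.998)
    = 144.132 + 6.048 + 113.988 = 264.168

264.17 g/mol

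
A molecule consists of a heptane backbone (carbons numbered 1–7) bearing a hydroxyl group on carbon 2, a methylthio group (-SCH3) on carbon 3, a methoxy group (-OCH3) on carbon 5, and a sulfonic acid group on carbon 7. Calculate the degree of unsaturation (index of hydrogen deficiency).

Atom tally by fragment:
  CH3 → C:1 H:3
  CH(OH) → C:1 H:2 O:1
  CH(SCH3) → C:2 H:4 S:1
  CH2 → C:1 H:2
  CH(OCH3) → C:2 H:4 O:1
  CH2 → C:1 H:2
  CH2SO3H → C:1 H:3 S:1 O:3
Element totals:
  C: 9
  H: 20
  O: 5
  S: 2
Molecular formula: C9H20O5S2.
DoU = (2C + 2 + N − H − X) / 2 = (2·9 + 2 + 0 − 20 − 0) / 2 = 0.

0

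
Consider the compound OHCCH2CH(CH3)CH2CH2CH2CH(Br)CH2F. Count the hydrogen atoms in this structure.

Atom tally by fragment:
  OHCCH2 → C:2 H:3 O:1
  CH(CH3) → C:2 H:4
  CH2 → C:1 H:2
  CH2 → C:1 H:2
  CH2 → C:1 H:2
  CH(Br) → C:1 H:1 Br:1
  CH2F → C:1 H:2 F:1
Element totals:
  C: 9
  H: 16
  Br: 1
  F: 1
  O: 1

16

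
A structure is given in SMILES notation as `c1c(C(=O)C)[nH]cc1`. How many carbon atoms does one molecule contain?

Atom tally by fragment:
  pyrrole ring core → C:4 H:5 N:1
  (− 1 ring H displaced by substituents)
  + COCH3 → C:2 H:3 O:1
Element totals:
  C: 6
  H: 7
  N: 1
  O: 1

6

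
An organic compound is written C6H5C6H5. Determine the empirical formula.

C6H5

Element totals:
  C: 12
  H: 10
Molecular formula: C12H10.
gcd of subscripts = 2; dividing each by 2:
  C: 12/2 = 6
  H: 10/2 = 5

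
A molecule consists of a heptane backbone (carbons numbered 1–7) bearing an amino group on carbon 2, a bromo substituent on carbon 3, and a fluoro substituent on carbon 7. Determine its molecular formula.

C7H15BrFN

Atom tally by fragment:
  CH3 → C:1 H:3
  CH(NH2) → C:1 H:3 N:1
  CH(Br) → C:1 H:1 Br:1
  CH2 → C:1 H:2
  CH2 → C:1 H:2
  CH2 → C:1 H:2
  CH2F → C:1 H:2 F:1
Element totals:
  C: 7
  H: 15
  Br: 1
  F: 1
  N: 1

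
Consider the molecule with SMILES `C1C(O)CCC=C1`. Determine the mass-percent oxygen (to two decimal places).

Atom tally by fragment:
  cyclohexene ring core → C:6 H:10
  (− 1 ring H displaced by substituents)
  + OH → O:1 H:1
Element totals:
  C: 6
  H: 10
  O: 1
Molecular formula: C6H10O.
Molar mass = 98.145 g/mol.
Mass from O: 1 × 15.999 = 15.999 g/mol.
%O = 15.999 / 98.145 × 100 = 16.30%.

16.30%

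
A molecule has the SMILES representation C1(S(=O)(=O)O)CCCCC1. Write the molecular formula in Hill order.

Atom tally by fragment:
  cyclohexane ring core → C:6 H:12
  (− 1 ring H displaced by substituents)
  + SO3H → S:1 O:3 H:1
Element totals:
  C: 6
  H: 12
  O: 3
  S: 1

C6H12O3S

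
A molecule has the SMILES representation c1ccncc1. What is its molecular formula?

Atom tally by fragment:
  pyridine ring core → C:5 H:5 N:1
Element totals:
  C: 5
  H: 5
  N: 1

C5H5N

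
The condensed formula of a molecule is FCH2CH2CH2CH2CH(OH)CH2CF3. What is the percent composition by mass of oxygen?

8.50%

Element totals:
  C: 7
  H: 12
  F: 4
  O: 1
Molecular formula: C7H12F4O.
Molar mass = 188.164 g/mol.
Mass from O: 1 × 15.999 = 15.999 g/mol.
%O = 15.999 / 188.164 × 100 = 8.50%.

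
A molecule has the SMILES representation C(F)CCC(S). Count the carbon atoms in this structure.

Atom tally by fragment:
  FCH2 → C:1 H:2 F:1
  CH2 → C:1 H:2
  CH2 → C:1 H:2
  CH2SH → C:1 H:3 S:1
Element totals:
  C: 4
  H: 9
  F: 1
  S: 1

4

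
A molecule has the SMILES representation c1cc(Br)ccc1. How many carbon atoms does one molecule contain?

Atom tally by fragment:
  benzene ring core → C:6 H:6
  (− 1 ring H displaced by substituents)
  + Br → Br:1
Element totals:
  C: 6
  H: 5
  Br: 1

6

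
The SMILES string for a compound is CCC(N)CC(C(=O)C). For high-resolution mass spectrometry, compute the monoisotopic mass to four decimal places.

129.1154

Atom tally by fragment:
  CH3 → C:1 H:3
  CH2 → C:1 H:2
  CH(NH2) → C:1 H:3 N:1
  CH2 → C:1 H:2
  CH2COCH3 → C:3 H:5 O:1
Element totals:
  C: 7
  H: 15
  N: 1
  O: 1
Molecular formula: C7H15NO.
  M = 7(12.0) + 15(1.007825) + 14.003074 + 15.994915
    = 84.000000 + 15.117375 + 14.003074 + 15.994915 = 129.115364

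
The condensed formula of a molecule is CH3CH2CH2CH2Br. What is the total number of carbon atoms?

Atom tally by fragment:
  CH3 → C:1 H:3
  CH2 → C:1 H:2
  CH2 → C:1 H:2
  CH2Br → C:1 H:2 Br:1
Element totals:
  C: 4
  H: 9
  Br: 1

4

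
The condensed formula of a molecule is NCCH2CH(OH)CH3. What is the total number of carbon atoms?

Element totals:
  C: 4
  H: 7
  N: 1
  O: 1

4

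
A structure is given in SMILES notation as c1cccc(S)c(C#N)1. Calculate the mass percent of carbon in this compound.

62.19%

Atom tally by fragment:
  benzene ring core → C:6 H:6
  (− 2 ring H displaced by substituents)
  + SH → S:1 H:1
  + CN → C:1 N:1
Element totals:
  C: 7
  H: 5
  N: 1
  S: 1
Molecular formula: C7H5NS.
Molar mass = 135.184 g/mol.
Mass from C: 7 × 12.011 = 84.077 g/mol.
%C = 84.077 / 135.184 × 100 = 62.19%.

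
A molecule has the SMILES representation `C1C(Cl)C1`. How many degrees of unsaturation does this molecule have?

Atom tally by fragment:
  cyclopropane ring core → C:3 H:6
  (− 1 ring H displaced by substituents)
  + Cl → Cl:1
Element totals:
  C: 3
  H: 5
  Cl: 1
Molecular formula: C3H5Cl.
DoU = (2C + 2 + N − H − X) / 2 = (2·3 + 2 + 0 − 5 − 1) / 2 = 1.

1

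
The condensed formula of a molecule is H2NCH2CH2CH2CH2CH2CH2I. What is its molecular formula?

C6H14IN

Atom tally by fragment:
  H2NCH2 → C:1 H:4 N:1
  CH2 → C:1 H:2
  CH2 → C:1 H:2
  CH2 → C:1 H:2
  CH2 → C:1 H:2
  CH2I → C:1 H:2 I:1
Element totals:
  C: 6
  H: 14
  I: 1
  N: 1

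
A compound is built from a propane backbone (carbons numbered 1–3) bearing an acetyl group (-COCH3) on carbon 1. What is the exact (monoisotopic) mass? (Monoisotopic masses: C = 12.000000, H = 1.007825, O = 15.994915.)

Atom tally by fragment:
  CH3COCH2 → C:3 H:5 O:1
  CH2 → C:1 H:2
  CH3 → C:1 H:3
Element totals:
  C: 5
  H: 10
  O: 1
Molecular formula: C5H10O.
  M = 5(12.0) + 10(1.007825) + 15.994915
    = 60.000000 + 10.078250 + 15.994915 = 86.073165

86.0732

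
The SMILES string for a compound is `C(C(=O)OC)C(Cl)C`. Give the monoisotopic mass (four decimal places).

136.0291

Atom tally by fragment:
  CH3OOCCH2 → C:3 H:5 O:2
  CH(Cl) → C:1 H:1 Cl:1
  CH3 → C:1 H:3
Element totals:
  C: 5
  H: 9
  Cl: 1
  O: 2
Molecular formula: C5H9ClO2.
  M = 5(12.0) + 9(1.007825) + 34.968853 + 2(15.994915)
    = 60.000000 + 9.070425 + 34.968853 + 31.989830 = 136.029108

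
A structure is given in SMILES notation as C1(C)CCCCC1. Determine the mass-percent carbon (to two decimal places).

Atom tally by fragment:
  cyclohexane ring core → C:6 H:12
  (− 1 ring H displaced by substituents)
  + CH3 → C:1 H:3
Element totals:
  C: 7
  H: 14
Molecular formula: C7H14.
Molar mass = 98.189 g/mol.
Mass from C: 7 × 12.011 = 84.077 g/mol.
%C = 84.077 / 98.189 × 100 = 85.63%.

85.63%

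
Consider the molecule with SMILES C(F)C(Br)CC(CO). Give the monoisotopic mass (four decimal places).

Atom tally by fragment:
  FCH2 → C:1 H:2 F:1
  CH(Br) → C:1 H:1 Br:1
  CH2 → C:1 H:2
  CH2CH2OH → C:2 H:5 O:1
Element totals:
  C: 5
  H: 10
  Br: 1
  F: 1
  O: 1
Molecular formula: C5H10BrFO.
  M = 5(12.0) + 10(1.007825) + 78.918338 + 18.998403 + 15.994915
    = 60.000000 + 10.078250 + 78.918338 + 18.998403 + 15.994915 = 183.989906

183.9899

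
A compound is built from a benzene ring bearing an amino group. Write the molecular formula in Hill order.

C6H7N

Atom tally by fragment:
  benzene ring core → C:6 H:6
  (− 1 ring H displaced by substituents)
  + NH2 → N:1 H:2
Element totals:
  C: 6
  H: 7
  N: 1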